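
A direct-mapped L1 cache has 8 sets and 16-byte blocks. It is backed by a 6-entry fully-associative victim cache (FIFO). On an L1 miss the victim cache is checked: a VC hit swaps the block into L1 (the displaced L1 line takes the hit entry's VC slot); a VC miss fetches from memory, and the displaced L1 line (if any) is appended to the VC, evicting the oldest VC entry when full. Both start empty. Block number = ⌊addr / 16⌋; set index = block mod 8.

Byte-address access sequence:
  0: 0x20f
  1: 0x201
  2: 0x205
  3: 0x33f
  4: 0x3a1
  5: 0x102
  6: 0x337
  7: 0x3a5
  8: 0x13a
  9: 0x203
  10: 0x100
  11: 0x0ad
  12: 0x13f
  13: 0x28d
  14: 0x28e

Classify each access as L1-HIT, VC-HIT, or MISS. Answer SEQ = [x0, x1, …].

SEQ = [MISS, L1-HIT, L1-HIT, MISS, MISS, MISS, L1-HIT, L1-HIT, MISS, VC-HIT, VC-HIT, MISS, L1-HIT, MISS, L1-HIT]

0: 0x20f (blk 32, set 0) → MISS  vc=[]
1: 0x201 (blk 32, set 0) → L1-HIT  vc=[]
2: 0x205 (blk 32, set 0) → L1-HIT  vc=[]
3: 0x33f (blk 51, set 3) → MISS  vc=[]
4: 0x3a1 (blk 58, set 2) → MISS  vc=[]
5: 0x102 (blk 16, set 0) → MISS  vc=[32]
6: 0x337 (blk 51, set 3) → L1-HIT  vc=[32]
7: 0x3a5 (blk 58, set 2) → L1-HIT  vc=[32]
8: 0x13a (blk 19, set 3) → MISS  vc=[32, 51]
9: 0x203 (blk 32, set 0) → VC-HIT  vc=[16, 51]
10: 0x100 (blk 16, set 0) → VC-HIT  vc=[32, 51]
11: 0xad (blk 10, set 2) → MISS  vc=[32, 51, 58]
12: 0x13f (blk 19, set 3) → L1-HIT  vc=[32, 51, 58]
13: 0x28d (blk 40, set 0) → MISS  vc=[32, 51, 58, 16]
14: 0x28e (blk 40, set 0) → L1-HIT  vc=[32, 51, 58, 16]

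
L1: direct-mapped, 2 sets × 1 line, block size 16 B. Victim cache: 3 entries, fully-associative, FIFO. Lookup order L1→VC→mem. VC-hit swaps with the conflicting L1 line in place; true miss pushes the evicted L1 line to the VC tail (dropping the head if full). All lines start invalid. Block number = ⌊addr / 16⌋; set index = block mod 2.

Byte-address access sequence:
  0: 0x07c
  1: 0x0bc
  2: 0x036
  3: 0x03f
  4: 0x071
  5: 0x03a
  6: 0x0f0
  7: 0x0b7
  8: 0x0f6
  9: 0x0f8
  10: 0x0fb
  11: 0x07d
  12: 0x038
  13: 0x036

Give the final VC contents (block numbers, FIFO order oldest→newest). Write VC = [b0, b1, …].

VC = [15, 11, 7]

#0 0x7c→b7/s1 MISS; vc=[]
#1 0xbc→b11/s1 MISS; vc=[7]
#2 0x36→b3/s1 MISS; vc=[7,11]
#3 0x3f→b3/s1 L1-HIT; vc=[7,11]
#4 0x71→b7/s1 VC-HIT; vc=[3,11]
#5 0x3a→b3/s1 VC-HIT; vc=[7,11]
#6 0xf0→b15/s1 MISS; vc=[7,11,3]
#7 0xb7→b11/s1 VC-HIT; vc=[7,15,3]
#8 0xf6→b15/s1 VC-HIT; vc=[7,11,3]
#9 0xf8→b15/s1 L1-HIT; vc=[7,11,3]
#10 0xfb→b15/s1 L1-HIT; vc=[7,11,3]
#11 0x7d→b7/s1 VC-HIT; vc=[15,11,3]
#12 0x38→b3/s1 VC-HIT; vc=[15,11,7]
#13 0x36→b3/s1 L1-HIT; vc=[15,11,7]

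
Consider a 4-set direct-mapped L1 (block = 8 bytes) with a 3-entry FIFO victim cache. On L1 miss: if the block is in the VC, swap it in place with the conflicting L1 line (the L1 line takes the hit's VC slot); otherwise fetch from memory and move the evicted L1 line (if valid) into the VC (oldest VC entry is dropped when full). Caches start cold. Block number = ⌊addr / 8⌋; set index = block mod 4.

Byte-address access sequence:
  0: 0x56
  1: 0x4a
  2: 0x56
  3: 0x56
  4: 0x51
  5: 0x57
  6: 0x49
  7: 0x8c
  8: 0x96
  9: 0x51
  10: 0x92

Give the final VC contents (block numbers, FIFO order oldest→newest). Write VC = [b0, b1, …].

VC = [9, 10]

0: 0x56 (blk 10, set 2) → MISS  vc=[]
1: 0x4a (blk 9, set 1) → MISS  vc=[]
2: 0x56 (blk 10, set 2) → L1-HIT  vc=[]
3: 0x56 (blk 10, set 2) → L1-HIT  vc=[]
4: 0x51 (blk 10, set 2) → L1-HIT  vc=[]
5: 0x57 (blk 10, set 2) → L1-HIT  vc=[]
6: 0x49 (blk 9, set 1) → L1-HIT  vc=[]
7: 0x8c (blk 17, set 1) → MISS  vc=[9]
8: 0x96 (blk 18, set 2) → MISS  vc=[9, 10]
9: 0x51 (blk 10, set 2) → VC-HIT  vc=[9, 18]
10: 0x92 (blk 18, set 2) → VC-HIT  vc=[9, 10]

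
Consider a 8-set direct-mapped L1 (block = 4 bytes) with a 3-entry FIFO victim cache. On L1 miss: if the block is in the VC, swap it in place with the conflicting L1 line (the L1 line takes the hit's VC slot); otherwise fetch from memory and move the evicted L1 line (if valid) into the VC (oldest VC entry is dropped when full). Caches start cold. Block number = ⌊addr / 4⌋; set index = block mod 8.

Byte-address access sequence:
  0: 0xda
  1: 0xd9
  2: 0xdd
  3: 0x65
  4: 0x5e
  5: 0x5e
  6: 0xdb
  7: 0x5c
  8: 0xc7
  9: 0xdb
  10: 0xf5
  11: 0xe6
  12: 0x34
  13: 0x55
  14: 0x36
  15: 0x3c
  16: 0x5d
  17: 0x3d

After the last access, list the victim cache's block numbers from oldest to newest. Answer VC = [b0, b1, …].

  [0] addr=0xda blk=54 s=6: MISS | VC []
  [1] addr=0xd9 blk=54 s=6: L1-HIT | VC []
  [2] addr=0xdd blk=55 s=7: MISS | VC []
  [3] addr=0x65 blk=25 s=1: MISS | VC []
  [4] addr=0x5e blk=23 s=7: MISS | VC [55]
  [5] addr=0x5e blk=23 s=7: L1-HIT | VC [55]
  [6] addr=0xdb blk=54 s=6: L1-HIT | VC [55]
  [7] addr=0x5c blk=23 s=7: L1-HIT | VC [55]
  [8] addr=0xc7 blk=49 s=1: MISS | VC [55, 25]
  [9] addr=0xdb blk=54 s=6: L1-HIT | VC [55, 25]
  [10] addr=0xf5 blk=61 s=5: MISS | VC [55, 25]
  [11] addr=0xe6 blk=57 s=1: MISS | VC [55, 25, 49]
  [12] addr=0x34 blk=13 s=5: MISS | VC [25, 49, 61]
  [13] addr=0x55 blk=21 s=5: MISS | VC [49, 61, 13]
  [14] addr=0x36 blk=13 s=5: VC-HIT | VC [49, 61, 21]
  [15] addr=0x3c blk=15 s=7: MISS | VC [61, 21, 23]
  [16] addr=0x5d blk=23 s=7: VC-HIT | VC [61, 21, 15]
  [17] addr=0x3d blk=15 s=7: VC-HIT | VC [61, 21, 23]

VC = [61, 21, 23]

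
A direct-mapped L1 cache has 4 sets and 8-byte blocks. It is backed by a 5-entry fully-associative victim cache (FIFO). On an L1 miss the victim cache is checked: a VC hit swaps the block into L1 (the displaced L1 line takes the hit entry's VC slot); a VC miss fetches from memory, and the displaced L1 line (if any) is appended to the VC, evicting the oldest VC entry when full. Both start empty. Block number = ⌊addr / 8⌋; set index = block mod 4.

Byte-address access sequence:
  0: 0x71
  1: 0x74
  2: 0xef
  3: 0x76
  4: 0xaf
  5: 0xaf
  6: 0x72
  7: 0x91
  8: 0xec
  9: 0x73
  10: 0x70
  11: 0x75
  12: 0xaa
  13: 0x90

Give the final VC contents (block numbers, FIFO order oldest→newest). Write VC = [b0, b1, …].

VC = [29, 14]

0: 0x71 (blk 14, set 2) → MISS  vc=[]
1: 0x74 (blk 14, set 2) → L1-HIT  vc=[]
2: 0xef (blk 29, set 1) → MISS  vc=[]
3: 0x76 (blk 14, set 2) → L1-HIT  vc=[]
4: 0xaf (blk 21, set 1) → MISS  vc=[29]
5: 0xaf (blk 21, set 1) → L1-HIT  vc=[29]
6: 0x72 (blk 14, set 2) → L1-HIT  vc=[29]
7: 0x91 (blk 18, set 2) → MISS  vc=[29, 14]
8: 0xec (blk 29, set 1) → VC-HIT  vc=[21, 14]
9: 0x73 (blk 14, set 2) → VC-HIT  vc=[21, 18]
10: 0x70 (blk 14, set 2) → L1-HIT  vc=[21, 18]
11: 0x75 (blk 14, set 2) → L1-HIT  vc=[21, 18]
12: 0xaa (blk 21, set 1) → VC-HIT  vc=[29, 18]
13: 0x90 (blk 18, set 2) → VC-HIT  vc=[29, 14]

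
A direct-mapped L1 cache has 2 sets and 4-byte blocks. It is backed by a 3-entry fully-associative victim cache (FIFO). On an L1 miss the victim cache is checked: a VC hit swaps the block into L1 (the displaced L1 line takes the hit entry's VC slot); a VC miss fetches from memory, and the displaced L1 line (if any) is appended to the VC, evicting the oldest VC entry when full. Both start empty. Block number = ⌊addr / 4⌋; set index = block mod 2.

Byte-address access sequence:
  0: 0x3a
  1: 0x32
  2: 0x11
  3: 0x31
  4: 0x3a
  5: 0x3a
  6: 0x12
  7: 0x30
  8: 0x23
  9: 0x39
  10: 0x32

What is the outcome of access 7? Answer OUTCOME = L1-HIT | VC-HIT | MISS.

OUTCOME = VC-HIT

#0 0x3a→b14/s0 MISS; vc=[]
#1 0x32→b12/s0 MISS; vc=[14]
#2 0x11→b4/s0 MISS; vc=[14,12]
#3 0x31→b12/s0 VC-HIT; vc=[14,4]
#4 0x3a→b14/s0 VC-HIT; vc=[12,4]
#5 0x3a→b14/s0 L1-HIT; vc=[12,4]
#6 0x12→b4/s0 VC-HIT; vc=[12,14]
#7 0x30→b12/s0 VC-HIT; vc=[4,14]
#8 0x23→b8/s0 MISS; vc=[4,14,12]
#9 0x39→b14/s0 VC-HIT; vc=[4,8,12]
#10 0x32→b12/s0 VC-HIT; vc=[4,8,14]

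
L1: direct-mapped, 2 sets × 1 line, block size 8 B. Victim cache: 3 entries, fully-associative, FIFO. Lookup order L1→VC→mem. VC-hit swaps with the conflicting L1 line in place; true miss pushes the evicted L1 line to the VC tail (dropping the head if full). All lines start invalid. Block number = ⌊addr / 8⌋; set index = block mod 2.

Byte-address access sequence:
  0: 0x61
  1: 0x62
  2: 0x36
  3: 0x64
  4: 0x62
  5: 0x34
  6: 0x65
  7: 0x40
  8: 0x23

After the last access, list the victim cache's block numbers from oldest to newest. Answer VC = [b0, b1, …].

VC = [6, 12, 8]

#0 0x61→b12/s0 MISS; vc=[]
#1 0x62→b12/s0 L1-HIT; vc=[]
#2 0x36→b6/s0 MISS; vc=[12]
#3 0x64→b12/s0 VC-HIT; vc=[6]
#4 0x62→b12/s0 L1-HIT; vc=[6]
#5 0x34→b6/s0 VC-HIT; vc=[12]
#6 0x65→b12/s0 VC-HIT; vc=[6]
#7 0x40→b8/s0 MISS; vc=[6,12]
#8 0x23→b4/s0 MISS; vc=[6,12,8]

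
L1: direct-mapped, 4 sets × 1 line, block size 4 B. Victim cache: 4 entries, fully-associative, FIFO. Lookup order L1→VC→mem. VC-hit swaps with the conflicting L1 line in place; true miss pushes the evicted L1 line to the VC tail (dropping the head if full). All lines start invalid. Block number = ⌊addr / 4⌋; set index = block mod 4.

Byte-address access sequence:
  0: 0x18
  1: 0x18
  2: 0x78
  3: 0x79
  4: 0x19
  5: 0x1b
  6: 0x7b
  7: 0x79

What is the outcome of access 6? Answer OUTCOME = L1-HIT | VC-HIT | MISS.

OUTCOME = VC-HIT

#0 0x18→b6/s2 MISS; vc=[]
#1 0x18→b6/s2 L1-HIT; vc=[]
#2 0x78→b30/s2 MISS; vc=[6]
#3 0x79→b30/s2 L1-HIT; vc=[6]
#4 0x19→b6/s2 VC-HIT; vc=[30]
#5 0x1b→b6/s2 L1-HIT; vc=[30]
#6 0x7b→b30/s2 VC-HIT; vc=[6]
#7 0x79→b30/s2 L1-HIT; vc=[6]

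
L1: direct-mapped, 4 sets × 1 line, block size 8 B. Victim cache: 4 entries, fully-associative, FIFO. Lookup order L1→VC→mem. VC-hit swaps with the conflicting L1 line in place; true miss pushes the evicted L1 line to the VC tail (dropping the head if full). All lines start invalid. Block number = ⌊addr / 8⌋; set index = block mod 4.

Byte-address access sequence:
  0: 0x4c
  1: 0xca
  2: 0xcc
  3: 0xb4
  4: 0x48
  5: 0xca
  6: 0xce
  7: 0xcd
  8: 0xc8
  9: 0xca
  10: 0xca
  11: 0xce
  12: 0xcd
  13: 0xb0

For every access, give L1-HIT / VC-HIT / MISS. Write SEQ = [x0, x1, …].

  [0] addr=0x4c blk=9 s=1: MISS | VC []
  [1] addr=0xca blk=25 s=1: MISS | VC [9]
  [2] addr=0xcc blk=25 s=1: L1-HIT | VC [9]
  [3] addr=0xb4 blk=22 s=2: MISS | VC [9]
  [4] addr=0x48 blk=9 s=1: VC-HIT | VC [25]
  [5] addr=0xca blk=25 s=1: VC-HIT | VC [9]
  [6] addr=0xce blk=25 s=1: L1-HIT | VC [9]
  [7] addr=0xcd blk=25 s=1: L1-HIT | VC [9]
  [8] addr=0xc8 blk=25 s=1: L1-HIT | VC [9]
  [9] addr=0xca blk=25 s=1: L1-HIT | VC [9]
  [10] addr=0xca blk=25 s=1: L1-HIT | VC [9]
  [11] addr=0xce blk=25 s=1: L1-HIT | VC [9]
  [12] addr=0xcd blk=25 s=1: L1-HIT | VC [9]
  [13] addr=0xb0 blk=22 s=2: L1-HIT | VC [9]

SEQ = [MISS, MISS, L1-HIT, MISS, VC-HIT, VC-HIT, L1-HIT, L1-HIT, L1-HIT, L1-HIT, L1-HIT, L1-HIT, L1-HIT, L1-HIT]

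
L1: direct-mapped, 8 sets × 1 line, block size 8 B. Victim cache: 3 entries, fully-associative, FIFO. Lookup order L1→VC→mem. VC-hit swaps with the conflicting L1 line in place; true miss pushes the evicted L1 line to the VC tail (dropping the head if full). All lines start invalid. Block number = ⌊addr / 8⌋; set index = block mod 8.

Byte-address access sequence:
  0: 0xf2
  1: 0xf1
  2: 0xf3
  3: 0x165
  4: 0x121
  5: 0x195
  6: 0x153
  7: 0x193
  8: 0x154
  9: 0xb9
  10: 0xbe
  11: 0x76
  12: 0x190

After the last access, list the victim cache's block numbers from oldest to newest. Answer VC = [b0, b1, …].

VC = [44, 42, 30]

#0 0xf2→b30/s6 MISS; vc=[]
#1 0xf1→b30/s6 L1-HIT; vc=[]
#2 0xf3→b30/s6 L1-HIT; vc=[]
#3 0x165→b44/s4 MISS; vc=[]
#4 0x121→b36/s4 MISS; vc=[44]
#5 0x195→b50/s2 MISS; vc=[44]
#6 0x153→b42/s2 MISS; vc=[44,50]
#7 0x193→b50/s2 VC-HIT; vc=[44,42]
#8 0x154→b42/s2 VC-HIT; vc=[44,50]
#9 0xb9→b23/s7 MISS; vc=[44,50]
#10 0xbe→b23/s7 L1-HIT; vc=[44,50]
#11 0x76→b14/s6 MISS; vc=[44,50,30]
#12 0x190→b50/s2 VC-HIT; vc=[44,42,30]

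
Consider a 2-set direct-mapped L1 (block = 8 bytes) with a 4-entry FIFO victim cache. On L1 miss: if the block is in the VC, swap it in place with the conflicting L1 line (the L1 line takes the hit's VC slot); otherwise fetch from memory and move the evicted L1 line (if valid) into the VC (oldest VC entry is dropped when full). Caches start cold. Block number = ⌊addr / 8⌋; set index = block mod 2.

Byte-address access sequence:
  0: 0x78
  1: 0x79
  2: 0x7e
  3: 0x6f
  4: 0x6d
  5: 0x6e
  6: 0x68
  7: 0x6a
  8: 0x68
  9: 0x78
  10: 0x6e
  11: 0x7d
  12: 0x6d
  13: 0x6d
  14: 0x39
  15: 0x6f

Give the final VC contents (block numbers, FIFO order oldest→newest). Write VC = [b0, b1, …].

VC = [15, 7]

  [0] addr=0x78 blk=15 s=1: MISS | VC []
  [1] addr=0x79 blk=15 s=1: L1-HIT | VC []
  [2] addr=0x7e blk=15 s=1: L1-HIT | VC []
  [3] addr=0x6f blk=13 s=1: MISS | VC [15]
  [4] addr=0x6d blk=13 s=1: L1-HIT | VC [15]
  [5] addr=0x6e blk=13 s=1: L1-HIT | VC [15]
  [6] addr=0x68 blk=13 s=1: L1-HIT | VC [15]
  [7] addr=0x6a blk=13 s=1: L1-HIT | VC [15]
  [8] addr=0x68 blk=13 s=1: L1-HIT | VC [15]
  [9] addr=0x78 blk=15 s=1: VC-HIT | VC [13]
  [10] addr=0x6e blk=13 s=1: VC-HIT | VC [15]
  [11] addr=0x7d blk=15 s=1: VC-HIT | VC [13]
  [12] addr=0x6d blk=13 s=1: VC-HIT | VC [15]
  [13] addr=0x6d blk=13 s=1: L1-HIT | VC [15]
  [14] addr=0x39 blk=7 s=1: MISS | VC [15, 13]
  [15] addr=0x6f blk=13 s=1: VC-HIT | VC [15, 7]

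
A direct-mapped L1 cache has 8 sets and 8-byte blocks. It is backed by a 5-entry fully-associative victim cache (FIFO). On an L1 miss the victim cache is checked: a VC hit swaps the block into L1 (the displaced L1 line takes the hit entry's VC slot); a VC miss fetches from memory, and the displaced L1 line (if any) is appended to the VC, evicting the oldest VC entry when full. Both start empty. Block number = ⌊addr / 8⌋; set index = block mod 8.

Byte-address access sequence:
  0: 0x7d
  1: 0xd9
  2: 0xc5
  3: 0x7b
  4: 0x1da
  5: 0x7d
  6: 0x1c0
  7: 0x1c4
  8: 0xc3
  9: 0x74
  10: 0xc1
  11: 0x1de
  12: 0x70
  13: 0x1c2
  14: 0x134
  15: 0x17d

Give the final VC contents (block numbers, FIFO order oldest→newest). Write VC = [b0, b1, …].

#0 0x7d→b15/s7 MISS; vc=[]
#1 0xd9→b27/s3 MISS; vc=[]
#2 0xc5→b24/s0 MISS; vc=[]
#3 0x7b→b15/s7 L1-HIT; vc=[]
#4 0x1da→b59/s3 MISS; vc=[27]
#5 0x7d→b15/s7 L1-HIT; vc=[27]
#6 0x1c0→b56/s0 MISS; vc=[27,24]
#7 0x1c4→b56/s0 L1-HIT; vc=[27,24]
#8 0xc3→b24/s0 VC-HIT; vc=[27,56]
#9 0x74→b14/s6 MISS; vc=[27,56]
#10 0xc1→b24/s0 L1-HIT; vc=[27,56]
#11 0x1de→b59/s3 L1-HIT; vc=[27,56]
#12 0x70→b14/s6 L1-HIT; vc=[27,56]
#13 0x1c2→b56/s0 VC-HIT; vc=[27,24]
#14 0x134→b38/s6 MISS; vc=[27,24,14]
#15 0x17d→b47/s7 MISS; vc=[27,24,14,15]

VC = [27, 24, 14, 15]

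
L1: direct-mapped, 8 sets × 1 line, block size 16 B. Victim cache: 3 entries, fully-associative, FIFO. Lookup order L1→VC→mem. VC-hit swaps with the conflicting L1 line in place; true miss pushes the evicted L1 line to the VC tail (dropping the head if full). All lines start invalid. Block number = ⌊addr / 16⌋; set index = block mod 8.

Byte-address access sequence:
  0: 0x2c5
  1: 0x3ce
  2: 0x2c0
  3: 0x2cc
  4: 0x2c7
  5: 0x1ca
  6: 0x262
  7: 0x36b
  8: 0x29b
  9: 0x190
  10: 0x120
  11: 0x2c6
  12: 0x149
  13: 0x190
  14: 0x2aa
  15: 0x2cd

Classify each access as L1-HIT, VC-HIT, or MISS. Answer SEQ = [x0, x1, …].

SEQ = [MISS, MISS, VC-HIT, L1-HIT, L1-HIT, MISS, MISS, MISS, MISS, MISS, MISS, VC-HIT, MISS, L1-HIT, MISS, VC-HIT]

0: 0x2c5 (blk 44, set 4) → MISS  vc=[]
1: 0x3ce (blk 60, set 4) → MISS  vc=[44]
2: 0x2c0 (blk 44, set 4) → VC-HIT  vc=[60]
3: 0x2cc (blk 44, set 4) → L1-HIT  vc=[60]
4: 0x2c7 (blk 44, set 4) → L1-HIT  vc=[60]
5: 0x1ca (blk 28, set 4) → MISS  vc=[60, 44]
6: 0x262 (blk 38, set 6) → MISS  vc=[60, 44]
7: 0x36b (blk 54, set 6) → MISS  vc=[60, 44, 38]
8: 0x29b (blk 41, set 1) → MISS  vc=[60, 44, 38]
9: 0x190 (blk 25, set 1) → MISS  vc=[44, 38, 41]
10: 0x120 (blk 18, set 2) → MISS  vc=[44, 38, 41]
11: 0x2c6 (blk 44, set 4) → VC-HIT  vc=[28, 38, 41]
12: 0x149 (blk 20, set 4) → MISS  vc=[38, 41, 44]
13: 0x190 (blk 25, set 1) → L1-HIT  vc=[38, 41, 44]
14: 0x2aa (blk 42, set 2) → MISS  vc=[41, 44, 18]
15: 0x2cd (blk 44, set 4) → VC-HIT  vc=[41, 20, 18]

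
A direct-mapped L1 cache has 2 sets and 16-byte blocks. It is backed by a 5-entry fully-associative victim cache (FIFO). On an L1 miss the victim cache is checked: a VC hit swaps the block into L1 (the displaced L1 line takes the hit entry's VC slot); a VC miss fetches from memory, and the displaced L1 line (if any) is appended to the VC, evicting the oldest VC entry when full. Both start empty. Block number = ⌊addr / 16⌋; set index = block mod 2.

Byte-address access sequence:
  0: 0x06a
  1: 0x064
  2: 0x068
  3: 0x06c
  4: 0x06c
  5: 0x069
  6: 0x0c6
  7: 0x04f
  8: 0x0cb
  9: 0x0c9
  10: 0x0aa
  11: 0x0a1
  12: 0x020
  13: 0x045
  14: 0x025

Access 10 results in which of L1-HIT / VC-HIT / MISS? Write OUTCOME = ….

  [0] addr=0x6a blk=6 s=0: MISS | VC []
  [1] addr=0x64 blk=6 s=0: L1-HIT | VC []
  [2] addr=0x68 blk=6 s=0: L1-HIT | VC []
  [3] addr=0x6c blk=6 s=0: L1-HIT | VC []
  [4] addr=0x6c blk=6 s=0: L1-HIT | VC []
  [5] addr=0x69 blk=6 s=0: L1-HIT | VC []
  [6] addr=0xc6 blk=12 s=0: MISS | VC [6]
  [7] addr=0x4f blk=4 s=0: MISS | VC [6, 12]
  [8] addr=0xcb blk=12 s=0: VC-HIT | VC [6, 4]
  [9] addr=0xc9 blk=12 s=0: L1-HIT | VC [6, 4]
  [10] addr=0xaa blk=10 s=0: MISS | VC [6, 4, 12]
  [11] addr=0xa1 blk=10 s=0: L1-HIT | VC [6, 4, 12]
  [12] addr=0x20 blk=2 s=0: MISS | VC [6, 4, 12, 10]
  [13] addr=0x45 blk=4 s=0: VC-HIT | VC [6, 2, 12, 10]
  [14] addr=0x25 blk=2 s=0: VC-HIT | VC [6, 4, 12, 10]

OUTCOME = MISS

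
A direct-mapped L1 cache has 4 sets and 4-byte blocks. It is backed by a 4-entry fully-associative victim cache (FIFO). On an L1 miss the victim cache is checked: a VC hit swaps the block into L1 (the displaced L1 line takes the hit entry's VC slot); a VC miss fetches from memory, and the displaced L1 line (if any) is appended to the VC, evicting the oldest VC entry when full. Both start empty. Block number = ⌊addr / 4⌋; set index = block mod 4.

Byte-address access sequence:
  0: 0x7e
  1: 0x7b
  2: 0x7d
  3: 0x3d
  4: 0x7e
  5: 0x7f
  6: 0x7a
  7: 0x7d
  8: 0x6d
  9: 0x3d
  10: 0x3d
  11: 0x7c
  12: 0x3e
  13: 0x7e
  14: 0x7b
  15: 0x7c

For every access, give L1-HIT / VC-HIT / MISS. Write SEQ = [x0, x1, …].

0: 0x7e (blk 31, set 3) → MISS  vc=[]
1: 0x7b (blk 30, set 2) → MISS  vc=[]
2: 0x7d (blk 31, set 3) → L1-HIT  vc=[]
3: 0x3d (blk 15, set 3) → MISS  vc=[31]
4: 0x7e (blk 31, set 3) → VC-HIT  vc=[15]
5: 0x7f (blk 31, set 3) → L1-HIT  vc=[15]
6: 0x7a (blk 30, set 2) → L1-HIT  vc=[15]
7: 0x7d (blk 31, set 3) → L1-HIT  vc=[15]
8: 0x6d (blk 27, set 3) → MISS  vc=[15, 31]
9: 0x3d (blk 15, set 3) → VC-HIT  vc=[27, 31]
10: 0x3d (blk 15, set 3) → L1-HIT  vc=[27, 31]
11: 0x7c (blk 31, set 3) → VC-HIT  vc=[27, 15]
12: 0x3e (blk 15, set 3) → VC-HIT  vc=[27, 31]
13: 0x7e (blk 31, set 3) → VC-HIT  vc=[27, 15]
14: 0x7b (blk 30, set 2) → L1-HIT  vc=[27, 15]
15: 0x7c (blk 31, set 3) → L1-HIT  vc=[27, 15]

SEQ = [MISS, MISS, L1-HIT, MISS, VC-HIT, L1-HIT, L1-HIT, L1-HIT, MISS, VC-HIT, L1-HIT, VC-HIT, VC-HIT, VC-HIT, L1-HIT, L1-HIT]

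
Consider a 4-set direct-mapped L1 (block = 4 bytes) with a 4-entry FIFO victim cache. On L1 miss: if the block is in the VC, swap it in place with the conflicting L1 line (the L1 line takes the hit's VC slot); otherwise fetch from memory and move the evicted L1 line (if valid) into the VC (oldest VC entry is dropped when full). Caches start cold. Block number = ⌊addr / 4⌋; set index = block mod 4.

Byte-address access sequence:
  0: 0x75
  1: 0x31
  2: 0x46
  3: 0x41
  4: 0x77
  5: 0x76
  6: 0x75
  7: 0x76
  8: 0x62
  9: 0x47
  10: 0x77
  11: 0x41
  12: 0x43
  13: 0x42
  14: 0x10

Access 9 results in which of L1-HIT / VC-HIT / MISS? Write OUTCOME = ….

OUTCOME = VC-HIT

0: 0x75 (blk 29, set 1) → MISS  vc=[]
1: 0x31 (blk 12, set 0) → MISS  vc=[]
2: 0x46 (blk 17, set 1) → MISS  vc=[29]
3: 0x41 (blk 16, set 0) → MISS  vc=[29, 12]
4: 0x77 (blk 29, set 1) → VC-HIT  vc=[17, 12]
5: 0x76 (blk 29, set 1) → L1-HIT  vc=[17, 12]
6: 0x75 (blk 29, set 1) → L1-HIT  vc=[17, 12]
7: 0x76 (blk 29, set 1) → L1-HIT  vc=[17, 12]
8: 0x62 (blk 24, set 0) → MISS  vc=[17, 12, 16]
9: 0x47 (blk 17, set 1) → VC-HIT  vc=[29, 12, 16]
10: 0x77 (blk 29, set 1) → VC-HIT  vc=[17, 12, 16]
11: 0x41 (blk 16, set 0) → VC-HIT  vc=[17, 12, 24]
12: 0x43 (blk 16, set 0) → L1-HIT  vc=[17, 12, 24]
13: 0x42 (blk 16, set 0) → L1-HIT  vc=[17, 12, 24]
14: 0x10 (blk 4, set 0) → MISS  vc=[17, 12, 24, 16]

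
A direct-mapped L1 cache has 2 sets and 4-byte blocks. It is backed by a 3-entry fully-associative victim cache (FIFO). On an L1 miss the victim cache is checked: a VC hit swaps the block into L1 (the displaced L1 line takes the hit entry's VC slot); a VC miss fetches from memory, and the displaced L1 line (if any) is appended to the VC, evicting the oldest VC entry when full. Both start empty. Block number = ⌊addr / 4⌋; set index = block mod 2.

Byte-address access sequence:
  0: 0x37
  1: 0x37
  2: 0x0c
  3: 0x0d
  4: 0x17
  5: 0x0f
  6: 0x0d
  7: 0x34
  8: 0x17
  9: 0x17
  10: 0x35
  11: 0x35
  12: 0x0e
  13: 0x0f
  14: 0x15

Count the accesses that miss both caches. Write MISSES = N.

MISSES = 3

#0 0x37→b13/s1 MISS; vc=[]
#1 0x37→b13/s1 L1-HIT; vc=[]
#2 0xc→b3/s1 MISS; vc=[13]
#3 0xd→b3/s1 L1-HIT; vc=[13]
#4 0x17→b5/s1 MISS; vc=[13,3]
#5 0xf→b3/s1 VC-HIT; vc=[13,5]
#6 0xd→b3/s1 L1-HIT; vc=[13,5]
#7 0x34→b13/s1 VC-HIT; vc=[3,5]
#8 0x17→b5/s1 VC-HIT; vc=[3,13]
#9 0x17→b5/s1 L1-HIT; vc=[3,13]
#10 0x35→b13/s1 VC-HIT; vc=[3,5]
#11 0x35→b13/s1 L1-HIT; vc=[3,5]
#12 0xe→b3/s1 VC-HIT; vc=[13,5]
#13 0xf→b3/s1 L1-HIT; vc=[13,5]
#14 0x15→b5/s1 VC-HIT; vc=[13,3]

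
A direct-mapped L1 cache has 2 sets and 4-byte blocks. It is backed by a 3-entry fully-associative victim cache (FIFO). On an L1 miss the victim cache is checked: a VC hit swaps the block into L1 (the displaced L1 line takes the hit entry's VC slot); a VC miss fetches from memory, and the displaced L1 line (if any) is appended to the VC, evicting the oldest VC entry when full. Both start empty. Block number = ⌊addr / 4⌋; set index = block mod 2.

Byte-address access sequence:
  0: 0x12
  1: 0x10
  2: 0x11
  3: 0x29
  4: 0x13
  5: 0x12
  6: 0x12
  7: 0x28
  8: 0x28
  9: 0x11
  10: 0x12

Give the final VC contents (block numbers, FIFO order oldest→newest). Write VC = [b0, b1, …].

VC = [10]

0: 0x12 (blk 4, set 0) → MISS  vc=[]
1: 0x10 (blk 4, set 0) → L1-HIT  vc=[]
2: 0x11 (blk 4, set 0) → L1-HIT  vc=[]
3: 0x29 (blk 10, set 0) → MISS  vc=[4]
4: 0x13 (blk 4, set 0) → VC-HIT  vc=[10]
5: 0x12 (blk 4, set 0) → L1-HIT  vc=[10]
6: 0x12 (blk 4, set 0) → L1-HIT  vc=[10]
7: 0x28 (blk 10, set 0) → VC-HIT  vc=[4]
8: 0x28 (blk 10, set 0) → L1-HIT  vc=[4]
9: 0x11 (blk 4, set 0) → VC-HIT  vc=[10]
10: 0x12 (blk 4, set 0) → L1-HIT  vc=[10]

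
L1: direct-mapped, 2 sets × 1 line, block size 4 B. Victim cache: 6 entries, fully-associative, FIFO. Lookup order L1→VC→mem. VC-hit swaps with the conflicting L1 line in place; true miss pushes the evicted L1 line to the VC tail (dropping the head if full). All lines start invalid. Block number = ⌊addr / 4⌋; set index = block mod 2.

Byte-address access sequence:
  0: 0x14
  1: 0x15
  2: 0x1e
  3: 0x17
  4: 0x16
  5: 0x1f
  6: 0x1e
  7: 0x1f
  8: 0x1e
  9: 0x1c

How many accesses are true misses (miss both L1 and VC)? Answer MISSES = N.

  [0] addr=0x14 blk=5 s=1: MISS | VC []
  [1] addr=0x15 blk=5 s=1: L1-HIT | VC []
  [2] addr=0x1e blk=7 s=1: MISS | VC [5]
  [3] addr=0x17 blk=5 s=1: VC-HIT | VC [7]
  [4] addr=0x16 blk=5 s=1: L1-HIT | VC [7]
  [5] addr=0x1f blk=7 s=1: VC-HIT | VC [5]
  [6] addr=0x1e blk=7 s=1: L1-HIT | VC [5]
  [7] addr=0x1f blk=7 s=1: L1-HIT | VC [5]
  [8] addr=0x1e blk=7 s=1: L1-HIT | VC [5]
  [9] addr=0x1c blk=7 s=1: L1-HIT | VC [5]

MISSES = 2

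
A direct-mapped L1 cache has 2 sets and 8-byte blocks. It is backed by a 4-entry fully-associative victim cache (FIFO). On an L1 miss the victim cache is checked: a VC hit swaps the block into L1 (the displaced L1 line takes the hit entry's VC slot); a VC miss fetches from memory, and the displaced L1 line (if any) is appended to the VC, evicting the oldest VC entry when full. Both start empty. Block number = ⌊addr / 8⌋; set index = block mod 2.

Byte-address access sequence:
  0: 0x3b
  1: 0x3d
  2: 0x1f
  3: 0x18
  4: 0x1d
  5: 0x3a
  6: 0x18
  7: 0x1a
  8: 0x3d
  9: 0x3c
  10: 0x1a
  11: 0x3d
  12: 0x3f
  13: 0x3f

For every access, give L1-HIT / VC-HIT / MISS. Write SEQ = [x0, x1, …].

SEQ = [MISS, L1-HIT, MISS, L1-HIT, L1-HIT, VC-HIT, VC-HIT, L1-HIT, VC-HIT, L1-HIT, VC-HIT, VC-HIT, L1-HIT, L1-HIT]

#0 0x3b→b7/s1 MISS; vc=[]
#1 0x3d→b7/s1 L1-HIT; vc=[]
#2 0x1f→b3/s1 MISS; vc=[7]
#3 0x18→b3/s1 L1-HIT; vc=[7]
#4 0x1d→b3/s1 L1-HIT; vc=[7]
#5 0x3a→b7/s1 VC-HIT; vc=[3]
#6 0x18→b3/s1 VC-HIT; vc=[7]
#7 0x1a→b3/s1 L1-HIT; vc=[7]
#8 0x3d→b7/s1 VC-HIT; vc=[3]
#9 0x3c→b7/s1 L1-HIT; vc=[3]
#10 0x1a→b3/s1 VC-HIT; vc=[7]
#11 0x3d→b7/s1 VC-HIT; vc=[3]
#12 0x3f→b7/s1 L1-HIT; vc=[3]
#13 0x3f→b7/s1 L1-HIT; vc=[3]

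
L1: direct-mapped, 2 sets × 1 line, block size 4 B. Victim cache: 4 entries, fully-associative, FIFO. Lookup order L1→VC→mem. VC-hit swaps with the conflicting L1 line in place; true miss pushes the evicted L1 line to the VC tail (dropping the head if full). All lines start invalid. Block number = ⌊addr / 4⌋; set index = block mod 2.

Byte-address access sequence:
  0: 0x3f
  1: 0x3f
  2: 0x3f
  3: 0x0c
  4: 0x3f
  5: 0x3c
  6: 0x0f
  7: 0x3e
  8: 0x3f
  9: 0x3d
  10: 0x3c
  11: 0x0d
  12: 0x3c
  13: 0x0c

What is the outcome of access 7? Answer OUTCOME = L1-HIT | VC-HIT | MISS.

0: 0x3f (blk 15, set 1) → MISS  vc=[]
1: 0x3f (blk 15, set 1) → L1-HIT  vc=[]
2: 0x3f (blk 15, set 1) → L1-HIT  vc=[]
3: 0xc (blk 3, set 1) → MISS  vc=[15]
4: 0x3f (blk 15, set 1) → VC-HIT  vc=[3]
5: 0x3c (blk 15, set 1) → L1-HIT  vc=[3]
6: 0xf (blk 3, set 1) → VC-HIT  vc=[15]
7: 0x3e (blk 15, set 1) → VC-HIT  vc=[3]
8: 0x3f (blk 15, set 1) → L1-HIT  vc=[3]
9: 0x3d (blk 15, set 1) → L1-HIT  vc=[3]
10: 0x3c (blk 15, set 1) → L1-HIT  vc=[3]
11: 0xd (blk 3, set 1) → VC-HIT  vc=[15]
12: 0x3c (blk 15, set 1) → VC-HIT  vc=[3]
13: 0xc (blk 3, set 1) → VC-HIT  vc=[15]

OUTCOME = VC-HIT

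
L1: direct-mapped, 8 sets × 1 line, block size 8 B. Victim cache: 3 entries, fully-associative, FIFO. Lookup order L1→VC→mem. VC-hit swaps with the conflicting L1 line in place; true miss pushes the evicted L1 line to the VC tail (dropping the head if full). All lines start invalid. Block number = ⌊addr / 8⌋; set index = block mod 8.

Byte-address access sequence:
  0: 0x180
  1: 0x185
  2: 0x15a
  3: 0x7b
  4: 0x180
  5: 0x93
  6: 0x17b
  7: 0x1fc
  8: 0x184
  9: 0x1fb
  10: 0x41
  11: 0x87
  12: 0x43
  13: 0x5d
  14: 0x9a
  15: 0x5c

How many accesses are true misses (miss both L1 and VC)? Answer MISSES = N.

  [0] addr=0x180 blk=48 s=0: MISS | VC []
  [1] addr=0x185 blk=48 s=0: L1-HIT | VC []
  [2] addr=0x15a blk=43 s=3: MISS | VC []
  [3] addr=0x7b blk=15 s=7: MISS | VC []
  [4] addr=0x180 blk=48 s=0: L1-HIT | VC []
  [5] addr=0x93 blk=18 s=2: MISS | VC []
  [6] addr=0x17b blk=47 s=7: MISS | VC [15]
  [7] addr=0x1fc blk=63 s=7: MISS | VC [15, 47]
  [8] addr=0x184 blk=48 s=0: L1-HIT | VC [15, 47]
  [9] addr=0x1fb blk=63 s=7: L1-HIT | VC [15, 47]
  [10] addr=0x41 blk=8 s=0: MISS | VC [15, 47, 48]
  [11] addr=0x87 blk=16 s=0: MISS | VC [47, 48, 8]
  [12] addr=0x43 blk=8 s=0: VC-HIT | VC [47, 48, 16]
  [13] addr=0x5d blk=11 s=3: MISS | VC [48, 16, 43]
  [14] addr=0x9a blk=19 s=3: MISS | VC [16, 43, 11]
  [15] addr=0x5c blk=11 s=3: VC-HIT | VC [16, 43, 19]

MISSES = 10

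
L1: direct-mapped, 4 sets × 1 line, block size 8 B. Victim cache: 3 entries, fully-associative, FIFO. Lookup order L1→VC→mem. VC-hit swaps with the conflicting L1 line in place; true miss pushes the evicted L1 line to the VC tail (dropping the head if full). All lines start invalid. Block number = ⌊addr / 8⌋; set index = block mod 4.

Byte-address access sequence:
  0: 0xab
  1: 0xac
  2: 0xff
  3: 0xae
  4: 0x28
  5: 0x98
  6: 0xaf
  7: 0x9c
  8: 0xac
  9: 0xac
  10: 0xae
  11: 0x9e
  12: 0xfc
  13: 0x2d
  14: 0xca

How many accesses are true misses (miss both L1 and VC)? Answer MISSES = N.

  [0] addr=0xab blk=21 s=1: MISS | VC []
  [1] addr=0xac blk=21 s=1: L1-HIT | VC []
  [2] addr=0xff blk=31 s=3: MISS | VC []
  [3] addr=0xae blk=21 s=1: L1-HIT | VC []
  [4] addr=0x28 blk=5 s=1: MISS | VC [21]
  [5] addr=0x98 blk=19 s=3: MISS | VC [21, 31]
  [6] addr=0xaf blk=21 s=1: VC-HIT | VC [5, 31]
  [7] addr=0x9c blk=19 s=3: L1-HIT | VC [5, 31]
  [8] addr=0xac blk=21 s=1: L1-HIT | VC [5, 31]
  [9] addr=0xac blk=21 s=1: L1-HIT | VC [5, 31]
  [10] addr=0xae blk=21 s=1: L1-HIT | VC [5, 31]
  [11] addr=0x9e blk=19 s=3: L1-HIT | VC [5, 31]
  [12] addr=0xfc blk=31 s=3: VC-HIT | VC [5, 19]
  [13] addr=0x2d blk=5 s=1: VC-HIT | VC [21, 19]
  [14] addr=0xca blk=25 s=1: MISS | VC [21, 19, 5]

MISSES = 5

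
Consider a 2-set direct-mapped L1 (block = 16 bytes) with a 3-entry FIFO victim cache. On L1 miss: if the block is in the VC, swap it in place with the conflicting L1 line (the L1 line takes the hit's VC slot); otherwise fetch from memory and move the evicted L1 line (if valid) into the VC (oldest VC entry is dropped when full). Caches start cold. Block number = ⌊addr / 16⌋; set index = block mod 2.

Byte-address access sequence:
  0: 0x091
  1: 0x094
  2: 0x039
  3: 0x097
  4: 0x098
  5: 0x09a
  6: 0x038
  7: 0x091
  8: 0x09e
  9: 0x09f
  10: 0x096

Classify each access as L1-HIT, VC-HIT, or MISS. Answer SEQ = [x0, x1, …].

SEQ = [MISS, L1-HIT, MISS, VC-HIT, L1-HIT, L1-HIT, VC-HIT, VC-HIT, L1-HIT, L1-HIT, L1-HIT]

#0 0x91→b9/s1 MISS; vc=[]
#1 0x94→b9/s1 L1-HIT; vc=[]
#2 0x39→b3/s1 MISS; vc=[9]
#3 0x97→b9/s1 VC-HIT; vc=[3]
#4 0x98→b9/s1 L1-HIT; vc=[3]
#5 0x9a→b9/s1 L1-HIT; vc=[3]
#6 0x38→b3/s1 VC-HIT; vc=[9]
#7 0x91→b9/s1 VC-HIT; vc=[3]
#8 0x9e→b9/s1 L1-HIT; vc=[3]
#9 0x9f→b9/s1 L1-HIT; vc=[3]
#10 0x96→b9/s1 L1-HIT; vc=[3]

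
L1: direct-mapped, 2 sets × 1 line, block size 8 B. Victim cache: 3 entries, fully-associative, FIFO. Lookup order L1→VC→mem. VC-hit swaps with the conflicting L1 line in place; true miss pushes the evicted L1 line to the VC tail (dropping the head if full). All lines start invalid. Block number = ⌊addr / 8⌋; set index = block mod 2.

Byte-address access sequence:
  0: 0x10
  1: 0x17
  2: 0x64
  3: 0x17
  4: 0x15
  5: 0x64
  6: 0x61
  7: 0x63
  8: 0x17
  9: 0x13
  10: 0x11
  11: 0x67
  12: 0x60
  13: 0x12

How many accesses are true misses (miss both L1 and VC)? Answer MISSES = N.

MISSES = 2

#0 0x10→b2/s0 MISS; vc=[]
#1 0x17→b2/s0 L1-HIT; vc=[]
#2 0x64→b12/s0 MISS; vc=[2]
#3 0x17→b2/s0 VC-HIT; vc=[12]
#4 0x15→b2/s0 L1-HIT; vc=[12]
#5 0x64→b12/s0 VC-HIT; vc=[2]
#6 0x61→b12/s0 L1-HIT; vc=[2]
#7 0x63→b12/s0 L1-HIT; vc=[2]
#8 0x17→b2/s0 VC-HIT; vc=[12]
#9 0x13→b2/s0 L1-HIT; vc=[12]
#10 0x11→b2/s0 L1-HIT; vc=[12]
#11 0x67→b12/s0 VC-HIT; vc=[2]
#12 0x60→b12/s0 L1-HIT; vc=[2]
#13 0x12→b2/s0 VC-HIT; vc=[12]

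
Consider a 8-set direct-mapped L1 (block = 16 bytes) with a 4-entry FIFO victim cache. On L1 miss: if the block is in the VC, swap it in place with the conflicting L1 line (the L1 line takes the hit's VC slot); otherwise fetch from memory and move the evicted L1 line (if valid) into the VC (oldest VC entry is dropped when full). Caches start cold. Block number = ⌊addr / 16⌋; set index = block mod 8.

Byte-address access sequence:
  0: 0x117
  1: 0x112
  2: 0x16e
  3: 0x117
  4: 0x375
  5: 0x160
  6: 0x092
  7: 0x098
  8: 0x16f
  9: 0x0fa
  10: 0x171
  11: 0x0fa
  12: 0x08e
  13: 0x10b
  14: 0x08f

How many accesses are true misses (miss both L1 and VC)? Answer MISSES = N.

  [0] addr=0x117 blk=17 s=1: MISS | VC []
  [1] addr=0x112 blk=17 s=1: L1-HIT | VC []
  [2] addr=0x16e blk=22 s=6: MISS | VC []
  [3] addr=0x117 blk=17 s=1: L1-HIT | VC []
  [4] addr=0x375 blk=55 s=7: MISS | VC []
  [5] addr=0x160 blk=22 s=6: L1-HIT | VC []
  [6] addr=0x92 blk=9 s=1: MISS | VC [17]
  [7] addr=0x98 blk=9 s=1: L1-HIT | VC [17]
  [8] addr=0x16f blk=22 s=6: L1-HIT | VC [17]
  [9] addr=0xfa blk=15 s=7: MISS | VC [17, 55]
  [10] addr=0x171 blk=23 s=7: MISS | VC [17, 55, 15]
  [11] addr=0xfa blk=15 s=7: VC-HIT | VC [17, 55, 23]
  [12] addr=0x8e blk=8 s=0: MISS | VC [17, 55, 23]
  [13] addr=0x10b blk=16 s=0: MISS | VC [17, 55, 23, 8]
  [14] addr=0x8f blk=8 s=0: VC-HIT | VC [17, 55, 23, 16]

MISSES = 8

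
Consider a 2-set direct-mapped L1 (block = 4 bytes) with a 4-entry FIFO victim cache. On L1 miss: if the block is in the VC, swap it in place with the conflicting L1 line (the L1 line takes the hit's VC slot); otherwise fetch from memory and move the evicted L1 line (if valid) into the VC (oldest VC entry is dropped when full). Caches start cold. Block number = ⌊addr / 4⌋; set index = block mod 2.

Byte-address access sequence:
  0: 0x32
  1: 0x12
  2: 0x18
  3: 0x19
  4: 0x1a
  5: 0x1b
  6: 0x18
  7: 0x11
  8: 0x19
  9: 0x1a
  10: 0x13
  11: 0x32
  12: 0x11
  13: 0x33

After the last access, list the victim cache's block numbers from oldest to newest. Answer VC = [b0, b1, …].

  [0] addr=0x32 blk=12 s=0: MISS | VC []
  [1] addr=0x12 blk=4 s=0: MISS | VC [12]
  [2] addr=0x18 blk=6 s=0: MISS | VC [12, 4]
  [3] addr=0x19 blk=6 s=0: L1-HIT | VC [12, 4]
  [4] addr=0x1a blk=6 s=0: L1-HIT | VC [12, 4]
  [5] addr=0x1b blk=6 s=0: L1-HIT | VC [12, 4]
  [6] addr=0x18 blk=6 s=0: L1-HIT | VC [12, 4]
  [7] addr=0x11 blk=4 s=0: VC-HIT | VC [12, 6]
  [8] addr=0x19 blk=6 s=0: VC-HIT | VC [12, 4]
  [9] addr=0x1a blk=6 s=0: L1-HIT | VC [12, 4]
  [10] addr=0x13 blk=4 s=0: VC-HIT | VC [12, 6]
  [11] addr=0x32 blk=12 s=0: VC-HIT | VC [4, 6]
  [12] addr=0x11 blk=4 s=0: VC-HIT | VC [12, 6]
  [13] addr=0x33 blk=12 s=0: VC-HIT | VC [4, 6]

VC = [4, 6]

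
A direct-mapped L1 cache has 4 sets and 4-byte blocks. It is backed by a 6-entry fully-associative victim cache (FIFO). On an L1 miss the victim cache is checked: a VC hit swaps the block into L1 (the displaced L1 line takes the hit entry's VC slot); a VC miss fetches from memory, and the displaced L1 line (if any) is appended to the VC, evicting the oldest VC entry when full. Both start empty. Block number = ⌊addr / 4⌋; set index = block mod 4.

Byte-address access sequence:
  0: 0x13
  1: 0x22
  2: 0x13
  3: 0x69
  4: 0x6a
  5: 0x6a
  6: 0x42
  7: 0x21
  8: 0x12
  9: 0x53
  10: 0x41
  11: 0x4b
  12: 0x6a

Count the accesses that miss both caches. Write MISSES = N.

MISSES = 6

#0 0x13→b4/s0 MISS; vc=[]
#1 0x22→b8/s0 MISS; vc=[4]
#2 0x13→b4/s0 VC-HIT; vc=[8]
#3 0x69→b26/s2 MISS; vc=[8]
#4 0x6a→b26/s2 L1-HIT; vc=[8]
#5 0x6a→b26/s2 L1-HIT; vc=[8]
#6 0x42→b16/s0 MISS; vc=[8,4]
#7 0x21→b8/s0 VC-HIT; vc=[16,4]
#8 0x12→b4/s0 VC-HIT; vc=[16,8]
#9 0x53→b20/s0 MISS; vc=[16,8,4]
#10 0x41→b16/s0 VC-HIT; vc=[20,8,4]
#11 0x4b→b18/s2 MISS; vc=[20,8,4,26]
#12 0x6a→b26/s2 VC-HIT; vc=[20,8,4,18]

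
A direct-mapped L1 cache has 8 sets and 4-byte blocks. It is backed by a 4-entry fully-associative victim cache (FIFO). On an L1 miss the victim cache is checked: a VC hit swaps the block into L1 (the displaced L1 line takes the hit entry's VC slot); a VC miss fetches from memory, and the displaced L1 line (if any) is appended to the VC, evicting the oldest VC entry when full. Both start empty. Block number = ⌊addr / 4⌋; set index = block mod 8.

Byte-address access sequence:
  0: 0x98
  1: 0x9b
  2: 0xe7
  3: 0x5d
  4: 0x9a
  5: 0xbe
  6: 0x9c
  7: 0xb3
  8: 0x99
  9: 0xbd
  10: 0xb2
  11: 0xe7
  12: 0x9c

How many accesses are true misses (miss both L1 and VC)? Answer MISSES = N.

MISSES = 6

0: 0x98 (blk 38, set 6) → MISS  vc=[]
1: 0x9b (blk 38, set 6) → L1-HIT  vc=[]
2: 0xe7 (blk 57, set 1) → MISS  vc=[]
3: 0x5d (blk 23, set 7) → MISS  vc=[]
4: 0x9a (blk 38, set 6) → L1-HIT  vc=[]
5: 0xbe (blk 47, set 7) → MISS  vc=[23]
6: 0x9c (blk 39, set 7) → MISS  vc=[23, 47]
7: 0xb3 (blk 44, set 4) → MISS  vc=[23, 47]
8: 0x99 (blk 38, set 6) → L1-HIT  vc=[23, 47]
9: 0xbd (blk 47, set 7) → VC-HIT  vc=[23, 39]
10: 0xb2 (blk 44, set 4) → L1-HIT  vc=[23, 39]
11: 0xe7 (blk 57, set 1) → L1-HIT  vc=[23, 39]
12: 0x9c (blk 39, set 7) → VC-HIT  vc=[23, 47]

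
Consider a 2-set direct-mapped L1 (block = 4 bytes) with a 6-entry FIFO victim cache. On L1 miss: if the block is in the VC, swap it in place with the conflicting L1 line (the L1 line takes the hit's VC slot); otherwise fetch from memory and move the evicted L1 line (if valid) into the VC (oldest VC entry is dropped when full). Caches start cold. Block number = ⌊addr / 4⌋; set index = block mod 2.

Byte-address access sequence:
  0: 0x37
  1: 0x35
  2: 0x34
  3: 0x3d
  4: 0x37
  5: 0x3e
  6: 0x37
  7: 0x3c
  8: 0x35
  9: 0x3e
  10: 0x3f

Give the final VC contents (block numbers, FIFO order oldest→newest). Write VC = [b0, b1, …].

  [0] addr=0x37 blk=13 s=1: MISS | VC []
  [1] addr=0x35 blk=13 s=1: L1-HIT | VC []
  [2] addr=0x34 blk=13 s=1: L1-HIT | VC []
  [3] addr=0x3d blk=15 s=1: MISS | VC [13]
  [4] addr=0x37 blk=13 s=1: VC-HIT | VC [15]
  [5] addr=0x3e blk=15 s=1: VC-HIT | VC [13]
  [6] addr=0x37 blk=13 s=1: VC-HIT | VC [15]
  [7] addr=0x3c blk=15 s=1: VC-HIT | VC [13]
  [8] addr=0x35 blk=13 s=1: VC-HIT | VC [15]
  [9] addr=0x3e blk=15 s=1: VC-HIT | VC [13]
  [10] addr=0x3f blk=15 s=1: L1-HIT | VC [13]

VC = [13]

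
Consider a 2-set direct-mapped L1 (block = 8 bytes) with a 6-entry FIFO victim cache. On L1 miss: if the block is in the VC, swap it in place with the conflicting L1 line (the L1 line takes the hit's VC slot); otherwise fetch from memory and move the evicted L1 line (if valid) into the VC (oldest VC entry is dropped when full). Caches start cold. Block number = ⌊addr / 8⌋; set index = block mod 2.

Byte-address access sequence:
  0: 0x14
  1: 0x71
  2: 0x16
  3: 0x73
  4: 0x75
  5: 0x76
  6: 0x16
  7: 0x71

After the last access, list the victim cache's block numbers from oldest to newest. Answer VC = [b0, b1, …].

0: 0x14 (blk 2, set 0) → MISS  vc=[]
1: 0x71 (blk 14, set 0) → MISS  vc=[2]
2: 0x16 (blk 2, set 0) → VC-HIT  vc=[14]
3: 0x73 (blk 14, set 0) → VC-HIT  vc=[2]
4: 0x75 (blk 14, set 0) → L1-HIT  vc=[2]
5: 0x76 (blk 14, set 0) → L1-HIT  vc=[2]
6: 0x16 (blk 2, set 0) → VC-HIT  vc=[14]
7: 0x71 (blk 14, set 0) → VC-HIT  vc=[2]

VC = [2]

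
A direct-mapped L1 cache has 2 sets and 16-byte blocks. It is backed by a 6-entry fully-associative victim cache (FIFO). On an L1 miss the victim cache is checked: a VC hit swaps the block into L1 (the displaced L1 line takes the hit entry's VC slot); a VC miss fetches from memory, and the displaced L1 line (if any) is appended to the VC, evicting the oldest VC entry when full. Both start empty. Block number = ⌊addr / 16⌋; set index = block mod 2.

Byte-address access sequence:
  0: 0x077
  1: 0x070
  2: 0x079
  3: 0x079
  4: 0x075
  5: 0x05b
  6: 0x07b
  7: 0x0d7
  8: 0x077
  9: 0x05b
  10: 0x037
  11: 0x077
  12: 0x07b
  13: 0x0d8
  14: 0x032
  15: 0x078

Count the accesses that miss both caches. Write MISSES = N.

0: 0x77 (blk 7, set 1) → MISS  vc=[]
1: 0x70 (blk 7, set 1) → L1-HIT  vc=[]
2: 0x79 (blk 7, set 1) → L1-HIT  vc=[]
3: 0x79 (blk 7, set 1) → L1-HIT  vc=[]
4: 0x75 (blk 7, set 1) → L1-HIT  vc=[]
5: 0x5b (blk 5, set 1) → MISS  vc=[7]
6: 0x7b (blk 7, set 1) → VC-HIT  vc=[5]
7: 0xd7 (blk 13, set 1) → MISS  vc=[5, 7]
8: 0x77 (blk 7, set 1) → VC-HIT  vc=[5, 13]
9: 0x5b (blk 5, set 1) → VC-HIT  vc=[7, 13]
10: 0x37 (blk 3, set 1) → MISS  vc=[7, 13, 5]
11: 0x77 (blk 7, set 1) → VC-HIT  vc=[3, 13, 5]
12: 0x7b (blk 7, set 1) → L1-HIT  vc=[3, 13, 5]
13: 0xd8 (blk 13, set 1) → VC-HIT  vc=[3, 7, 5]
14: 0x32 (blk 3, set 1) → VC-HIT  vc=[13, 7, 5]
15: 0x78 (blk 7, set 1) → VC-HIT  vc=[13, 3, 5]

MISSES = 4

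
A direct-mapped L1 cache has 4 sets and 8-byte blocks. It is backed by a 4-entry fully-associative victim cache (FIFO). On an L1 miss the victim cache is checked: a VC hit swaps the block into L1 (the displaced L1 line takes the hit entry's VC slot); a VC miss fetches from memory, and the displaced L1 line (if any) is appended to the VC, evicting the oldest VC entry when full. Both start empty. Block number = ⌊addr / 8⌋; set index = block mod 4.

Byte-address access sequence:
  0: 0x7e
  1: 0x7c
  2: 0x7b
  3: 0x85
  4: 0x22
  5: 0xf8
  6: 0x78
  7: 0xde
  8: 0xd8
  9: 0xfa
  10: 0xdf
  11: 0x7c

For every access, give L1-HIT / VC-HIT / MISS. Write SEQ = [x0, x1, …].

#0 0x7e→b15/s3 MISS; vc=[]
#1 0x7c→b15/s3 L1-HIT; vc=[]
#2 0x7b→b15/s3 L1-HIT; vc=[]
#3 0x85→b16/s0 MISS; vc=[]
#4 0x22→b4/s0 MISS; vc=[16]
#5 0xf8→b31/s3 MISS; vc=[16,15]
#6 0x78→b15/s3 VC-HIT; vc=[16,31]
#7 0xde→b27/s3 MISS; vc=[16,31,15]
#8 0xd8→b27/s3 L1-HIT; vc=[16,31,15]
#9 0xfa→b31/s3 VC-HIT; vc=[16,27,15]
#10 0xdf→b27/s3 VC-HIT; vc=[16,31,15]
#11 0x7c→b15/s3 VC-HIT; vc=[16,31,27]

SEQ = [MISS, L1-HIT, L1-HIT, MISS, MISS, MISS, VC-HIT, MISS, L1-HIT, VC-HIT, VC-HIT, VC-HIT]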